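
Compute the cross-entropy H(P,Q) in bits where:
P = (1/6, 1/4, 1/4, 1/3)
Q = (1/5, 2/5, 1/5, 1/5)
2.0719 bits

Cross-entropy: H(P,Q) = -Σ p(x) log q(x)

Alternatively: H(P,Q) = H(P) + D_KL(P||Q)
H(P) = 1.9591 bits
D_KL(P||Q) = 0.1128 bits

H(P,Q) = 1.9591 + 0.1128 = 2.0719 bits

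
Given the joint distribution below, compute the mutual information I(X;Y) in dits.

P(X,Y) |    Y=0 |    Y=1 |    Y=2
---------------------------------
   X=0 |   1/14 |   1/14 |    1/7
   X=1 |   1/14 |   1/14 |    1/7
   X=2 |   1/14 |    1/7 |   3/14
0.0030 dits

Mutual information: I(X;Y) = H(X) + H(Y) - H(X,Y)

Marginals:
P(X) = (2/7, 2/7, 3/7), H(X) = 0.4686 dits
P(Y) = (3/14, 2/7, 1/2), H(Y) = 0.4493 dits

Joint entropy: H(X,Y) = 0.9149 dits

I(X;Y) = 0.4686 + 0.4493 - 0.9149 = 0.0030 dits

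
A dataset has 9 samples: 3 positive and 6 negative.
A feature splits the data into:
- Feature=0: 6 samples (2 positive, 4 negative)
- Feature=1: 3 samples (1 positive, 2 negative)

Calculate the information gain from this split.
0.0000 bits

Information Gain = H(Y) - H(Y|Feature)

Before split:
P(positive) = 3/9 = 0.3333
H(Y) = 0.9183 bits

After split:
Feature=0: H = 0.9183 bits (weight = 6/9)
Feature=1: H = 0.9183 bits (weight = 3/9)
H(Y|Feature) = (6/9)×0.9183 + (3/9)×0.9183 = 0.9183 bits

Information Gain = 0.9183 - 0.9183 = 0.0000 bits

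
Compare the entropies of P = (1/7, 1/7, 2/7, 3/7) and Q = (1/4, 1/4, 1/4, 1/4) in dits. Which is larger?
Q

Computing entropies in dits:
H(P) = 0.5546
H(Q) = 0.6021

Distribution Q has higher entropy.

Intuition: The distribution closer to uniform (more spread out) has higher entropy.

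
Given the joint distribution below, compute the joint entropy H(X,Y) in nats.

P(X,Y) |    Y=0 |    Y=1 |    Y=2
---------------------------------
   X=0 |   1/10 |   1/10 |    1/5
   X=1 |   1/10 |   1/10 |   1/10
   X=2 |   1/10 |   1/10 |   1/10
2.1640 nats

Joint entropy is H(X,Y) = -Σ_{x,y} p(x,y) log p(x,y).

Summing over all non-zero entries:
H(X,Y) = -[1/10·log_e(1/10) + 1/10·log_e(1/10) + 1/5·log_e(1/5) + 1/10·log_e(1/10) + 1/10·log_e(1/10) + 1/10·log_e(1/10) + 1/10·log_e(1/10) + 1/10·log_e(1/10) + 1/10·log_e(1/10)]
H(X,Y) = 2.1640 nats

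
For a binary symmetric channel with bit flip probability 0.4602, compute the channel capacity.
0.0046 bits

For a binary symmetric channel (BSC) with error probability p:
Capacity C = 1 - H(p) bits per symbol

where H(p) = -p log₂(p) - (1-p) log₂(1-p) is the binary entropy function.

H(0.4602) = 0.9954 bits
C = 1 - 0.9954 = 0.0046 bits per symbol

This means we can reliably transmit up to 0.0046 bits of information per channel use.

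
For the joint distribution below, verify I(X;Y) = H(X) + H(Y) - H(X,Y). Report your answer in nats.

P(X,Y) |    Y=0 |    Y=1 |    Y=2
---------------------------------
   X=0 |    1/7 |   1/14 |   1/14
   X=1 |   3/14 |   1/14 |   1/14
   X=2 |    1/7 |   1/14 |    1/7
I(X;Y) = 0.0214 nats

Mutual information has multiple equivalent forms:
- I(X;Y) = H(X) - H(X|Y)
- I(X;Y) = H(Y) - H(Y|X)
- I(X;Y) = H(X) + H(Y) - H(X,Y)

Computing all quantities:
H(X) = 1.0934, H(Y) = 1.0346, H(X,Y) = 2.1066
H(X|Y) = 1.0720, H(Y|X) = 1.0132

Verification:
H(X) - H(X|Y) = 1.0934 - 1.0720 = 0.0214
H(Y) - H(Y|X) = 1.0346 - 1.0132 = 0.0214
H(X) + H(Y) - H(X,Y) = 1.0934 + 1.0346 - 2.1066 = 0.0214

All forms give I(X;Y) = 0.0214 nats. ✓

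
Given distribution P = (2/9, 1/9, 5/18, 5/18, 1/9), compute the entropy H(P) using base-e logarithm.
1.5341 nats

Shannon entropy is H(X) = -Σ p(x) log p(x).

For P = (2/9, 1/9, 5/18, 5/18, 1/9):
H = -2/9 × log_e(2/9) -1/9 × log_e(1/9) -5/18 × log_e(5/18) -5/18 × log_e(5/18) -1/9 × log_e(1/9)
H = 1.5341 nats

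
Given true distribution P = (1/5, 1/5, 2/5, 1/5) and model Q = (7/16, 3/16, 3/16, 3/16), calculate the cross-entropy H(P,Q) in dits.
0.6534 dits

Cross-entropy: H(P,Q) = -Σ p(x) log q(x)

Alternatively: H(P,Q) = H(P) + D_KL(P||Q)
H(P) = 0.5786 dits
D_KL(P||Q) = 0.0748 dits

H(P,Q) = 0.5786 + 0.0748 = 0.6534 dits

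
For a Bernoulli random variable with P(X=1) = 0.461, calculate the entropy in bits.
0.9956 bits

The binary entropy function is:
H(p) = -p log(p) - (1-p) log(1-p)

H(0.461) = -0.461 × log_2(0.461) - 0.539 × log_2(0.539)
H(0.461) = 0.9956 bits

Note: Binary entropy is maximized at p=0.5 (H=1 bit) and minimized at p=0 or p=1 (H=0).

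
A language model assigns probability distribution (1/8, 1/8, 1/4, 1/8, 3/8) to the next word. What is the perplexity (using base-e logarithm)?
4.4557

Perplexity is e^H (or exp(H) for natural log).

First, H = -Σ p log p = 1.4942 nats
Perplexity = e^1.4942 = 4.4557

Interpretation: The model's uncertainty is equivalent to choosing uniformly among 4.5 options.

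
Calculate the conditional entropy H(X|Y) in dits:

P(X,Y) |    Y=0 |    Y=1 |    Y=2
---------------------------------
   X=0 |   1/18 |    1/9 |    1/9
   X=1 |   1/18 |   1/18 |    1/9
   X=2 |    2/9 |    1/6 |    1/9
0.4310 dits

Using the chain rule: H(X|Y) = H(X,Y) - H(Y)

First, compute H(X,Y) = 0.9082 dits

Marginal P(Y) = (1/3, 1/3, 1/3)
H(Y) = 0.4771 dits

H(X|Y) = H(X,Y) - H(Y) = 0.9082 - 0.4771 = 0.4310 dits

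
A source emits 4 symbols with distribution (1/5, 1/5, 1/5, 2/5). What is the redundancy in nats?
0.0541 nats

Redundancy measures how far a source is from maximum entropy:
R = H_max - H(X)

Maximum entropy for 4 symbols: H_max = log_e(4) = 1.3863 nats
Actual entropy: H(X) = 1.3322 nats
Redundancy: R = 1.3863 - 1.3322 = 0.0541 nats

This redundancy represents potential for compression: the source could be compressed by 0.0541 nats per symbol.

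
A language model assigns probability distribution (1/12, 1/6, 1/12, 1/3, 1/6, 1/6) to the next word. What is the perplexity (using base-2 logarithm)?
5.3454

Perplexity is 2^H (or exp(H) for natural log).

First, H = -Σ p log p = 2.4183 bits
Perplexity = 2^2.4183 = 5.3454

Interpretation: The model's uncertainty is equivalent to choosing uniformly among 5.3 options.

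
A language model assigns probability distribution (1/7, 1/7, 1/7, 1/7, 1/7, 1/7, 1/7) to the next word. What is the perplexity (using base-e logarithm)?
7.0000

Perplexity is e^H (or exp(H) for natural log).

First, H = -Σ p log p = 1.9459 nats
Perplexity = e^1.9459 = 7.0000

Interpretation: The model's uncertainty is equivalent to choosing uniformly among 7.0 options.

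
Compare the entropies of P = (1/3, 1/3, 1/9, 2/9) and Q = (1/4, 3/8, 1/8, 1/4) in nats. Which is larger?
Q

Computing entropies in nats:
H(P) = 1.3108
H(Q) = 1.3209

Distribution Q has higher entropy.

Intuition: The distribution closer to uniform (more spread out) has higher entropy.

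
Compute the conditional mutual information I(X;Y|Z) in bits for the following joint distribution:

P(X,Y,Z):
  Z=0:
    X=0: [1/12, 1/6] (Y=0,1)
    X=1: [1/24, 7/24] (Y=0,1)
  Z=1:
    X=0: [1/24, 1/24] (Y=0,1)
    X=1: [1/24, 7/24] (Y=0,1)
0.0628 bits

Conditional mutual information: I(X;Y|Z) = H(X|Z) + H(Y|Z) - H(X,Y|Z)

H(Z) = 0.9799
H(X,Z) = 1.8554 → H(X|Z) = 0.8755
H(Y,Z) = 1.7179 → H(Y|Z) = 0.7381
H(X,Y,Z) = 2.5307 → H(X,Y|Z) = 1.5508

I(X;Y|Z) = 0.8755 + 0.7381 - 1.5508 = 0.0628 bits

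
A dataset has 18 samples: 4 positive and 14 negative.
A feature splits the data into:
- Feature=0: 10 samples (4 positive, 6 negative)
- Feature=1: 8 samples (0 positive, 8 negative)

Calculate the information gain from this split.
0.2248 bits

Information Gain = H(Y) - H(Y|Feature)

Before split:
P(positive) = 4/18 = 0.2222
H(Y) = 0.7642 bits

After split:
Feature=0: H = 0.9710 bits (weight = 10/18)
Feature=1: H = 0.0000 bits (weight = 8/18)
H(Y|Feature) = (10/18)×0.9710 + (8/18)×0.0000 = 0.5394 bits

Information Gain = 0.7642 - 0.5394 = 0.2248 bits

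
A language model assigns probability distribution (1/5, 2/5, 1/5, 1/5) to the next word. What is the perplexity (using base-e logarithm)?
3.7893

Perplexity is e^H (or exp(H) for natural log).

First, H = -Σ p log p = 1.3322 nats
Perplexity = e^1.3322 = 3.7893

Interpretation: The model's uncertainty is equivalent to choosing uniformly among 3.8 options.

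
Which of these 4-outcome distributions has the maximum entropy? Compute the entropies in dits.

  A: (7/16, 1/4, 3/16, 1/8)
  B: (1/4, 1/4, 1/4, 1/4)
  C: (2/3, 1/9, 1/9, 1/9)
B

For a discrete distribution over n outcomes, entropy is maximized by the uniform distribution.

Computing entropies:
H(A) = 0.5568 dits
H(B) = 0.6021 dits
H(C) = 0.4355 dits

The uniform distribution (where all probabilities equal 1/4) achieves the maximum entropy of log_10(4) = 0.6021 dits.

Distribution B has the highest entropy.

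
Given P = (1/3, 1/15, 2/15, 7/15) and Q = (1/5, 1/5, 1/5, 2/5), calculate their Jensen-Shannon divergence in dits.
0.0132 dits

Jensen-Shannon divergence is:
JSD(P||Q) = 0.5 × D_KL(P||M) + 0.5 × D_KL(Q||M)
where M = 0.5 × (P + Q) is the mixture distribution.

M = 0.5 × (1/3, 1/15, 2/15, 7/15) + 0.5 × (1/5, 1/5, 1/5, 2/5) = (4/15, 2/15, 1/6, 13/30)

D_KL(P||M) = 0.0143 dits
D_KL(Q||M) = 0.0122 dits

JSD(P||Q) = 0.5 × 0.0143 + 0.5 × 0.0122 = 0.0132 dits

Unlike KL divergence, JSD is symmetric and bounded: 0 ≤ JSD ≤ log(2).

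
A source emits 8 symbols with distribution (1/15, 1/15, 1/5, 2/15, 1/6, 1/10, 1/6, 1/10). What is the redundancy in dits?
0.0304 dits

Redundancy measures how far a source is from maximum entropy:
R = H_max - H(X)

Maximum entropy for 8 symbols: H_max = log_10(8) = 0.9031 dits
Actual entropy: H(X) = 0.8727 dits
Redundancy: R = 0.9031 - 0.8727 = 0.0304 dits

This redundancy represents potential for compression: the source could be compressed by 0.0304 dits per symbol.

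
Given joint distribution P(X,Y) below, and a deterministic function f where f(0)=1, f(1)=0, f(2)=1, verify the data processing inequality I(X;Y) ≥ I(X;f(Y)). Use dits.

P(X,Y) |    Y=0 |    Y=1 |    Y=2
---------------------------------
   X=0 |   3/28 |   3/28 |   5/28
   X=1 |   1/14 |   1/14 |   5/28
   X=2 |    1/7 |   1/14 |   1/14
I(X;Y) = 0.0167, I(X;f(Y)) = 0.0005, inequality holds: 0.0167 ≥ 0.0005

Data Processing Inequality: For any Markov chain X → Y → Z, we have I(X;Y) ≥ I(X;Z).

Here Z = f(Y) is a deterministic function of Y, forming X → Y → Z.

Original I(X;Y) = 0.0167 dits

After applying f:
P(X,Z) where Z=f(Y):
- P(X,Z=0) = P(X,Y=1)
- P(X,Z=1) = P(X,Y=0) + P(X,Y=2)

I(X;Z) = I(X;f(Y)) = 0.0005 dits

Verification: 0.0167 ≥ 0.0005 ✓

Information cannot be created by processing; the function f can only lose information about X.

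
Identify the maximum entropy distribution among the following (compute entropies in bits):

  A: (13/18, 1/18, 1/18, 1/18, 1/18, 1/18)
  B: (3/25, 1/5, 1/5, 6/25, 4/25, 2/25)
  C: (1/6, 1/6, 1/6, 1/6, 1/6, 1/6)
C

For a discrete distribution over n outcomes, entropy is maximized by the uniform distribution.

Computing entropies:
H(A) = 1.4974 bits
H(B) = 2.5045 bits
H(C) = 2.5850 bits

The uniform distribution (where all probabilities equal 1/6) achieves the maximum entropy of log_2(6) = 2.5850 bits.

Distribution C has the highest entropy.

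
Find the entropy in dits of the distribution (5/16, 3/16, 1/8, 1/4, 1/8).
0.6705 dits

Shannon entropy is H(X) = -Σ p(x) log p(x).

For P = (5/16, 3/16, 1/8, 1/4, 1/8):
H = -5/16 × log_10(5/16) -3/16 × log_10(3/16) -1/8 × log_10(1/8) -1/4 × log_10(1/4) -1/8 × log_10(1/8)
H = 0.6705 dits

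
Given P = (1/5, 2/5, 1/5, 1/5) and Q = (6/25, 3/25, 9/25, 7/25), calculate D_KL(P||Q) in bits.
0.3755 bits

KL divergence: D_KL(P||Q) = Σ p(x) log(p(x)/q(x))

Computing term by term:
  x=0: 1/5 × log_2[(1/5)/(6/25)] = 1/5 × -0.2630 = -0.0526
  x=1: 2/5 × log_2[(2/5)/(3/25)] = 2/5 × 1.7370 = 0.6948
  x=2: 1/5 × log_2[(1/5)/(9/25)] = 1/5 × -0.8480 = -0.1696
  x=3: 1/5 × log_2[(1/5)/(7/25)] = 1/5 × -0.4854 = -0.0971

D_KL(P||Q) = 0.3755 bits

Note: KL divergence is always non-negative and equals 0 iff P = Q.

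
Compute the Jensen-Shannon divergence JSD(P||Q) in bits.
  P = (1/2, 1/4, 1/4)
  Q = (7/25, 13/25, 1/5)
0.0596 bits

Jensen-Shannon divergence is:
JSD(P||Q) = 0.5 × D_KL(P||M) + 0.5 × D_KL(Q||M)
where M = 0.5 × (P + Q) is the mixture distribution.

M = 0.5 × (1/2, 1/4, 1/4) + 0.5 × (7/25, 13/25, 1/5) = (0.39, 0.385, 9/40)

D_KL(P||M) = 0.0615 bits
D_KL(Q||M) = 0.0577 bits

JSD(P||Q) = 0.5 × 0.0615 + 0.5 × 0.0577 = 0.0596 bits

Unlike KL divergence, JSD is symmetric and bounded: 0 ≤ JSD ≤ log(2).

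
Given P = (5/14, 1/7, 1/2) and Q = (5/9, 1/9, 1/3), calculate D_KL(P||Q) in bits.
0.1166 bits

KL divergence: D_KL(P||Q) = Σ p(x) log(p(x)/q(x))

Computing term by term:
  x=0: 5/14 × log_2[(5/14)/(5/9)] = 5/14 × -0.6374 = -0.2277
  x=1: 1/7 × log_2[(1/7)/(1/9)] = 1/7 × 0.3626 = 0.0518
  x=2: 1/2 × log_2[(1/2)/(1/3)] = 1/2 × 0.5850 = 0.2925

D_KL(P||Q) = 0.1166 bits

Note: KL divergence is always non-negative and equals 0 iff P = Q.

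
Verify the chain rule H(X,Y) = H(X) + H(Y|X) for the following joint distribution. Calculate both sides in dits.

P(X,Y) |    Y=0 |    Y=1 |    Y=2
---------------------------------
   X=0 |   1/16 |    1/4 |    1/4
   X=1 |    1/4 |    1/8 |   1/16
H(X,Y) = 0.7149, H(X) = 0.2976, H(Y|X) = 0.4173 (all in dits)

Chain rule: H(X,Y) = H(X) + H(Y|X)

Left side — joint entropy directly:
H(X,Y) = -Σ p(x,y) log p(x,y) = 0.7149 dits

Right side — compute H(Y|X) from the conditional distributions:
P(X) = (9/16, 7/16), so H(X) = 0.2976 dits
H(Y|X) = Σ_x P(X=x) · H(Y|X=x):
  P(Y|X=0) = (1/9, 4/9, 4/9), H(Y|X=0) = 0.4191, weight P(X=0) = 9/16
  P(Y|X=1) = (4/7, 2/7, 1/7), H(Y|X=1) = 0.4151, weight P(X=1) = 7/16
H(Y|X) = 0.4173 dits

H(X) + H(Y|X) = 0.2976 + 0.4173 = 0.7149 dits

Both sides equal 0.7149 dits. ✓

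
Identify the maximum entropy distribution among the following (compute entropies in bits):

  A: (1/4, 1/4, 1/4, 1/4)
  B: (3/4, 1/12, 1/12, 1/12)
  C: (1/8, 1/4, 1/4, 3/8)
A

For a discrete distribution over n outcomes, entropy is maximized by the uniform distribution.

Computing entropies:
H(A) = 2.0000 bits
H(B) = 1.2075 bits
H(C) = 1.9056 bits

The uniform distribution (where all probabilities equal 1/4) achieves the maximum entropy of log_2(4) = 2.0000 bits.

Distribution A has the highest entropy.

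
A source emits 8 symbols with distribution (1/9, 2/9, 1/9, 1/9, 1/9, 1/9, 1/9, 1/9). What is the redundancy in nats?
0.0362 nats

Redundancy measures how far a source is from maximum entropy:
R = H_max - H(X)

Maximum entropy for 8 symbols: H_max = log_e(8) = 2.0794 nats
Actual entropy: H(X) = 2.0432 nats
Redundancy: R = 2.0794 - 2.0432 = 0.0362 nats

This redundancy represents potential for compression: the source could be compressed by 0.0362 nats per symbol.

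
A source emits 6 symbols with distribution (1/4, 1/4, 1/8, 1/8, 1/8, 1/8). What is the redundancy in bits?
0.0850 bits

Redundancy measures how far a source is from maximum entropy:
R = H_max - H(X)

Maximum entropy for 6 symbols: H_max = log_2(6) = 2.5850 bits
Actual entropy: H(X) = 2.5000 bits
Redundancy: R = 2.5850 - 2.5000 = 0.0850 bits

This redundancy represents potential for compression: the source could be compressed by 0.0850 bits per symbol.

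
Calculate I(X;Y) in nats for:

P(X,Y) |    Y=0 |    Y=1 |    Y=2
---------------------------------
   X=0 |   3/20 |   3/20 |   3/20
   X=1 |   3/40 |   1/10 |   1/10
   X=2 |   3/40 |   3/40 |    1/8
0.0067 nats

Mutual information: I(X;Y) = H(X) + H(Y) - H(X,Y)

Marginals:
P(X) = (9/20, 11/40, 11/40), H(X) = 1.0694 nats
P(Y) = (3/10, 13/40, 3/8), H(Y) = 1.0943 nats

Joint entropy: H(X,Y) = 2.1570 nats

I(X;Y) = 1.0694 + 1.0943 - 2.1570 = 0.0067 nats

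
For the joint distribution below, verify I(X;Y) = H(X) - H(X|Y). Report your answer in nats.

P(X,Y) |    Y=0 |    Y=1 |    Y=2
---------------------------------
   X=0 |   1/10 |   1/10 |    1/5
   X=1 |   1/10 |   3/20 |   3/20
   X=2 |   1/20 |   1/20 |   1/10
I(X;Y) = 0.0104 nats

Mutual information has multiple equivalent forms:
- I(X;Y) = H(X) - H(X|Y)
- I(X;Y) = H(Y) - H(Y|X)
- I(X;Y) = H(X) + H(Y) - H(X,Y)

Computing all quantities:
H(X) = 1.0549, H(Y) = 1.0671, H(X,Y) = 2.1116
H(X|Y) = 1.0445, H(Y|X) = 1.0567

Verification:
H(X) - H(X|Y) = 1.0549 - 1.0445 = 0.0104
H(Y) - H(Y|X) = 1.0671 - 1.0567 = 0.0104
H(X) + H(Y) - H(X,Y) = 1.0549 + 1.0671 - 2.1116 = 0.0104

All forms give I(X;Y) = 0.0104 nats. ✓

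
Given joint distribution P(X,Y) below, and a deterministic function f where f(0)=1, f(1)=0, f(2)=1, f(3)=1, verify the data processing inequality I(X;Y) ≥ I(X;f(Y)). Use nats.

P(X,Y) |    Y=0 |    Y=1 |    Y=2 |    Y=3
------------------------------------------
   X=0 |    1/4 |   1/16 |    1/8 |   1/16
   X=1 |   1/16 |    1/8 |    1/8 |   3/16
I(X;Y) = 0.1036, I(X;f(Y)) = 0.0130, inequality holds: 0.1036 ≥ 0.0130

Data Processing Inequality: For any Markov chain X → Y → Z, we have I(X;Y) ≥ I(X;Z).

Here Z = f(Y) is a deterministic function of Y, forming X → Y → Z.

Original I(X;Y) = 0.1036 nats

After applying f:
P(X,Z) where Z=f(Y):
- P(X,Z=0) = P(X,Y=1)
- P(X,Z=1) = P(X,Y=0) + P(X,Y=2) + P(X,Y=3)

I(X;Z) = I(X;f(Y)) = 0.0130 nats

Verification: 0.1036 ≥ 0.0130 ✓

Information cannot be created by processing; the function f can only lose information about X.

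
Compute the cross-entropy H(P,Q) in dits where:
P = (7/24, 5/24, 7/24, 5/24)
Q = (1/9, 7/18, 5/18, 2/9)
0.6621 dits

Cross-entropy: H(P,Q) = -Σ p(x) log q(x)

Alternatively: H(P,Q) = H(P) + D_KL(P||Q)
H(P) = 0.5960 dits
D_KL(P||Q) = 0.0661 dits

H(P,Q) = 0.5960 + 0.0661 = 0.6621 dits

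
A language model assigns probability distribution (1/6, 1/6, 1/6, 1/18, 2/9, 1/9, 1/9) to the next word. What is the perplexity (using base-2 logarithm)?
6.5467

Perplexity is 2^H (or exp(H) for natural log).

First, H = -Σ p log p = 2.7108 bits
Perplexity = 2^2.7108 = 6.5467

Interpretation: The model's uncertainty is equivalent to choosing uniformly among 6.5 options.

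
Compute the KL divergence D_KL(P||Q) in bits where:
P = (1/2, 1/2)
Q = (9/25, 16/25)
0.0589 bits

KL divergence: D_KL(P||Q) = Σ p(x) log(p(x)/q(x))

Computing term by term:
  x=0: 1/2 × log_2[(1/2)/(9/25)] = 1/2 × 0.4739 = 0.2370
  x=1: 1/2 × log_2[(1/2)/(16/25)] = 1/2 × -0.3561 = -0.1781

D_KL(P||Q) = 0.0589 bits

Note: KL divergence is always non-negative and equals 0 iff P = Q.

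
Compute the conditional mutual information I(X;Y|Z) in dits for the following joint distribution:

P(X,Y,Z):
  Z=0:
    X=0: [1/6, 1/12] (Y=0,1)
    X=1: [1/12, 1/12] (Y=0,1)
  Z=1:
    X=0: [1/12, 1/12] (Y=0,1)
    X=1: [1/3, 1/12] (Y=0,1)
0.0133 dits

Conditional mutual information: I(X;Y|Z) = H(X|Z) + H(Y|Z) - H(X,Y|Z)

H(Z) = 0.2950
H(X,Z) = 0.5683 → H(X|Z) = 0.2734
H(Y,Z) = 0.5683 → H(Y|Z) = 0.2734
H(X,Y,Z) = 0.8283 → H(X,Y|Z) = 0.5334

I(X;Y|Z) = 0.2734 + 0.2734 - 0.5334 = 0.0133 dits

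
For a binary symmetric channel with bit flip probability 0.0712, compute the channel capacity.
0.6296 bits

For a binary symmetric channel (BSC) with error probability p:
Capacity C = 1 - H(p) bits per symbol

where H(p) = -p log₂(p) - (1-p) log₂(1-p) is the binary entropy function.

H(0.0712) = 0.3704 bits
C = 1 - 0.3704 = 0.6296 bits per symbol

This means we can reliably transmit up to 0.6296 bits of information per channel use.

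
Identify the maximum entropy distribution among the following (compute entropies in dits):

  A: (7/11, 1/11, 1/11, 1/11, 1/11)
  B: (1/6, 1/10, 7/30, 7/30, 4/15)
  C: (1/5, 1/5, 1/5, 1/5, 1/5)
C

For a discrete distribution over n outcomes, entropy is maximized by the uniform distribution.

Computing entropies:
H(A) = 0.5036 dits
H(B) = 0.6777 dits
H(C) = 0.6990 dits

The uniform distribution (where all probabilities equal 1/5) achieves the maximum entropy of log_10(5) = 0.6990 dits.

Distribution C has the highest entropy.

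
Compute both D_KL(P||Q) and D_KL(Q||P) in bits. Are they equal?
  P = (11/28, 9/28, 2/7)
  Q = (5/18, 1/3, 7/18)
D_KL(P||Q) = 0.0525, D_KL(Q||P) = 0.0516

KL divergence is not symmetric: D_KL(P||Q) ≠ D_KL(Q||P) in general.

D_KL(P||Q) = 0.0525 bits
D_KL(Q||P) = 0.0516 bits

No, they are not equal!

This asymmetry is why KL divergence is not a true distance metric.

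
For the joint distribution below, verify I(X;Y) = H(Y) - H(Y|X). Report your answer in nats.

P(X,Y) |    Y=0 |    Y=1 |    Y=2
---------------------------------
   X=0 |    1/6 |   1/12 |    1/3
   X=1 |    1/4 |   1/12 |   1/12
I(X;Y) = 0.0747 nats

Mutual information has multiple equivalent forms:
- I(X;Y) = H(X) - H(X|Y)
- I(X;Y) = H(Y) - H(Y|X)
- I(X;Y) = H(X) + H(Y) - H(X,Y)

Computing all quantities:
H(X) = 0.6792, H(Y) = 1.0282, H(X,Y) = 1.6326
H(X|Y) = 0.6044, H(Y|X) = 0.9534

Verification:
H(X) - H(X|Y) = 0.6792 - 0.6044 = 0.0747
H(Y) - H(Y|X) = 1.0282 - 0.9534 = 0.0747
H(X) + H(Y) - H(X,Y) = 0.6792 + 1.0282 - 1.6326 = 0.0747

All forms give I(X;Y) = 0.0747 nats. ✓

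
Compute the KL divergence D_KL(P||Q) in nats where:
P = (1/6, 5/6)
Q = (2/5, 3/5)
0.1278 nats

KL divergence: D_KL(P||Q) = Σ p(x) log(p(x)/q(x))

Computing term by term:
  x=0: 1/6 × log_e[(1/6)/(2/5)] = 1/6 × -0.8755 = -0.1459
  x=1: 5/6 × log_e[(5/6)/(3/5)] = 5/6 × 0.3285 = 0.2738

D_KL(P||Q) = 0.1278 nats

Note: KL divergence is always non-negative and equals 0 iff P = Q.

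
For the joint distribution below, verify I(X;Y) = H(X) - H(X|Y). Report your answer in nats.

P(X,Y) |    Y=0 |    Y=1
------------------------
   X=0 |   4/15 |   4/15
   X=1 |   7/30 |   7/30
I(X;Y) = 0.0000 nats

Mutual information has multiple equivalent forms:
- I(X;Y) = H(X) - H(X|Y)
- I(X;Y) = H(Y) - H(Y|X)
- I(X;Y) = H(X) + H(Y) - H(X,Y)

Computing all quantities:
H(X) = 0.6909, H(Y) = 0.6931, H(X,Y) = 1.3841
H(X|Y) = 0.6909, H(Y|X) = 0.6931

Verification:
H(X) - H(X|Y) = 0.6909 - 0.6909 = 0.0000
H(Y) - H(Y|X) = 0.6931 - 0.6931 = 0.0000
H(X) + H(Y) - H(X,Y) = 0.6909 + 0.6931 - 1.3841 = 0.0000

All forms give I(X;Y) = 0.0000 nats. ✓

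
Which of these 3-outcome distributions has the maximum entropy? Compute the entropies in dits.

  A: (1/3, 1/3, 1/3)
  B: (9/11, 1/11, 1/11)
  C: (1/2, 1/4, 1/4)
A

For a discrete distribution over n outcomes, entropy is maximized by the uniform distribution.

Computing entropies:
H(A) = 0.4771 dits
H(B) = 0.2606 dits
H(C) = 0.4515 dits

The uniform distribution (where all probabilities equal 1/3) achieves the maximum entropy of log_10(3) = 0.4771 dits.

Distribution A has the highest entropy.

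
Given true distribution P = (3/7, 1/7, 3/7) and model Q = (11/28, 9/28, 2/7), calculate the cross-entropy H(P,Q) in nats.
1.0995 nats

Cross-entropy: H(P,Q) = -Σ p(x) log q(x)

Alternatively: H(P,Q) = H(P) + D_KL(P||Q)
H(P) = 1.0042 nats
D_KL(P||Q) = 0.0952 nats

H(P,Q) = 1.0042 + 0.0952 = 1.0995 nats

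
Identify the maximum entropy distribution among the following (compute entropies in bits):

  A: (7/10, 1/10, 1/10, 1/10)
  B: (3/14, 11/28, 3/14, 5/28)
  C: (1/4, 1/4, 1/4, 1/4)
C

For a discrete distribution over n outcomes, entropy is maximized by the uniform distribution.

Computing entropies:
H(A) = 1.3568 bits
H(B) = 1.9258 bits
H(C) = 2.0000 bits

The uniform distribution (where all probabilities equal 1/4) achieves the maximum entropy of log_2(4) = 2.0000 bits.

Distribution C has the highest entropy.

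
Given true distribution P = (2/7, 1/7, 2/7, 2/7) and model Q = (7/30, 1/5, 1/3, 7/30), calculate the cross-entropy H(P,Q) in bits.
1.9843 bits

Cross-entropy: H(P,Q) = -Σ p(x) log q(x)

Alternatively: H(P,Q) = H(P) + D_KL(P||Q)
H(P) = 1.9502 bits
D_KL(P||Q) = 0.0341 bits

H(P,Q) = 1.9502 + 0.0341 = 1.9843 bits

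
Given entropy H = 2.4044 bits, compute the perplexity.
5.2942

Perplexity is 2^H (or exp(H) for natural log).

H = 2.4044 bits
Perplexity = 2^2.4044 = 5.2942

Interpretation: The model's uncertainty is equivalent to choosing uniformly among 5.3 options.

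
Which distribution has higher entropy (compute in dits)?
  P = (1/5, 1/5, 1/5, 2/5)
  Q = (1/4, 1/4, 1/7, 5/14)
Q

Computing entropies in dits:
H(P) = 0.5786
H(Q) = 0.5815

Distribution Q has higher entropy.

Intuition: The distribution closer to uniform (more spread out) has higher entropy.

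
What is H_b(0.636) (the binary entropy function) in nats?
0.6557 nats

The binary entropy function is:
H(p) = -p log(p) - (1-p) log(1-p)

H(0.636) = -0.636 × log_e(0.636) - 0.364 × log_e(0.364)
H(0.636) = 0.6557 nats

Note: Binary entropy is maximized at p=0.5 (H=1 bit) and minimized at p=0 or p=1 (H=0).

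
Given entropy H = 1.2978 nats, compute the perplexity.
3.6612

Perplexity is e^H (or exp(H) for natural log).

H = 1.2978 nats
Perplexity = e^1.2978 = 3.6612

Interpretation: The model's uncertainty is equivalent to choosing uniformly among 3.7 options.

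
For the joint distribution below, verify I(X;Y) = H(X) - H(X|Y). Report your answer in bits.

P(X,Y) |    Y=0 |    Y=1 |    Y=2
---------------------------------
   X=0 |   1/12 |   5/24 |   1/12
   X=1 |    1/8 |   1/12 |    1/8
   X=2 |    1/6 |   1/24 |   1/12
I(X;Y) = 0.1165 bits

Mutual information has multiple equivalent forms:
- I(X;Y) = H(X) - H(X|Y)
- I(X;Y) = H(Y) - H(Y|X)
- I(X;Y) = H(X) + H(Y) - H(X,Y)

Computing all quantities:
H(X) = 1.5774, H(Y) = 1.5774, H(X,Y) = 3.0383
H(X|Y) = 1.4609, H(Y|X) = 1.4609

Verification:
H(X) - H(X|Y) = 1.5774 - 1.4609 = 0.1165
H(Y) - H(Y|X) = 1.5774 - 1.4609 = 0.1165
H(X) + H(Y) - H(X,Y) = 1.5774 + 1.5774 - 3.0383 = 0.1165

All forms give I(X;Y) = 0.1165 bits. ✓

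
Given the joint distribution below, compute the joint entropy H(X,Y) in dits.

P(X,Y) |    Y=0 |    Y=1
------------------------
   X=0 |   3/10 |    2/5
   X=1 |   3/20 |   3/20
0.5632 dits

Joint entropy is H(X,Y) = -Σ_{x,y} p(x,y) log p(x,y).

Summing over all non-zero entries:
H(X,Y) = -[3/10·log_10(3/10) + 2/5·log_10(2/5) + 3/20·log_10(3/20) + 3/20·log_10(3/20)]
H(X,Y) = 0.5632 dits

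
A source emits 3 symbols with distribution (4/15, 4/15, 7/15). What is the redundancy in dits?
0.0165 dits

Redundancy measures how far a source is from maximum entropy:
R = H_max - H(X)

Maximum entropy for 3 symbols: H_max = log_10(3) = 0.4771 dits
Actual entropy: H(X) = 0.4606 dits
Redundancy: R = 0.4771 - 0.4606 = 0.0165 dits

This redundancy represents potential for compression: the source could be compressed by 0.0165 dits per symbol.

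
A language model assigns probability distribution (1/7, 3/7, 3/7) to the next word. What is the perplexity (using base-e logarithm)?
2.7298

Perplexity is e^H (or exp(H) for natural log).

First, H = -Σ p log p = 1.0042 nats
Perplexity = e^1.0042 = 2.7298

Interpretation: The model's uncertainty is equivalent to choosing uniformly among 2.7 options.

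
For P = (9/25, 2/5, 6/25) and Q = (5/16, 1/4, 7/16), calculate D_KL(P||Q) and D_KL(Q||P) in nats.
D_KL(P||Q) = 0.0948, D_KL(Q||P) = 0.1010

KL divergence is not symmetric: D_KL(P||Q) ≠ D_KL(Q||P) in general.

D_KL(P||Q) = 0.0948 nats
D_KL(Q||P) = 0.1010 nats

No, they are not equal!

This asymmetry is why KL divergence is not a true distance metric.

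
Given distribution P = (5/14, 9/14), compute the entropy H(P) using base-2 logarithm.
0.9403 bits

Shannon entropy is H(X) = -Σ p(x) log p(x).

For P = (5/14, 9/14):
H = -5/14 × log_2(5/14) -9/14 × log_2(9/14)
H = 0.9403 bits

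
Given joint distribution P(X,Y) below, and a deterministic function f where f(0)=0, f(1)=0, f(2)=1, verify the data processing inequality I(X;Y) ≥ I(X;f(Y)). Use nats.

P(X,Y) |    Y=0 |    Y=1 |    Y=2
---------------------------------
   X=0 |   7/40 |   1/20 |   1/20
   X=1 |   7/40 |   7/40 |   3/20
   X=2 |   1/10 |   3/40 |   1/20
I(X;Y) = 0.0308, I(X;f(Y)) = 0.0073, inequality holds: 0.0308 ≥ 0.0073

Data Processing Inequality: For any Markov chain X → Y → Z, we have I(X;Y) ≥ I(X;Z).

Here Z = f(Y) is a deterministic function of Y, forming X → Y → Z.

Original I(X;Y) = 0.0308 nats

After applying f:
P(X,Z) where Z=f(Y):
- P(X,Z=0) = P(X,Y=0) + P(X,Y=1)
- P(X,Z=1) = P(X,Y=2)

I(X;Z) = I(X;f(Y)) = 0.0073 nats

Verification: 0.0308 ≥ 0.0073 ✓

Information cannot be created by processing; the function f can only lose information about X.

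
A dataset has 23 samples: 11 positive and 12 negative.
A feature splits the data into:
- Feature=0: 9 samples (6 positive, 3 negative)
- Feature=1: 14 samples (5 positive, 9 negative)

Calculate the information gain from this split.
0.0670 bits

Information Gain = H(Y) - H(Y|Feature)

Before split:
P(positive) = 11/23 = 0.4783
H(Y) = 0.9986 bits

After split:
Feature=0: H = 0.9183 bits (weight = 9/23)
Feature=1: H = 0.9403 bits (weight = 14/23)
H(Y|Feature) = (9/23)×0.9183 + (14/23)×0.9403 = 0.9317 bits

Information Gain = 0.9986 - 0.9317 = 0.0670 bits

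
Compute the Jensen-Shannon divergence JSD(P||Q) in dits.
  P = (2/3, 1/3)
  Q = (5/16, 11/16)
0.0279 dits

Jensen-Shannon divergence is:
JSD(P||Q) = 0.5 × D_KL(P||M) + 0.5 × D_KL(Q||M)
where M = 0.5 × (P + Q) is the mixture distribution.

M = 0.5 × (2/3, 1/3) + 0.5 × (5/16, 11/16) = (0.489583, 0.510417)

D_KL(P||M) = 0.0277 dits
D_KL(Q||M) = 0.0280 dits

JSD(P||Q) = 0.5 × 0.0277 + 0.5 × 0.0280 = 0.0279 dits

Unlike KL divergence, JSD is symmetric and bounded: 0 ≤ JSD ≤ log(2).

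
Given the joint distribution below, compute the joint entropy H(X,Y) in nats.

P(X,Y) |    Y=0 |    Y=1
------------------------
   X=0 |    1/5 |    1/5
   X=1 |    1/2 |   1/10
1.2206 nats

Joint entropy is H(X,Y) = -Σ_{x,y} p(x,y) log p(x,y).

Summing over all non-zero entries:
H(X,Y) = -[1/5·log_e(1/5) + 1/5·log_e(1/5) + 1/2·log_e(1/2) + 1/10·log_e(1/10)]
H(X,Y) = 1.2206 nats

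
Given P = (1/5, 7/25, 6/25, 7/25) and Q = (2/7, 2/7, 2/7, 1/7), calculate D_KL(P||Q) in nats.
0.0696 nats

KL divergence: D_KL(P||Q) = Σ p(x) log(p(x)/q(x))

Computing term by term:
  x=0: 1/5 × log_e[(1/5)/(2/7)] = 1/5 × -0.3567 = -0.0713
  x=1: 7/25 × log_e[(7/25)/(2/7)] = 7/25 × -0.0202 = -0.0057
  x=2: 6/25 × log_e[(6/25)/(2/7)] = 6/25 × -0.1744 = -0.0418
  x=3: 7/25 × log_e[(7/25)/(1/7)] = 7/25 × 0.6729 = 0.1884

D_KL(P||Q) = 0.0696 nats

Note: KL divergence is always non-negative and equals 0 iff P = Q.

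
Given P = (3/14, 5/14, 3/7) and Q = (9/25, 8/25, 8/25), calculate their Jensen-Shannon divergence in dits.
0.0060 dits

Jensen-Shannon divergence is:
JSD(P||Q) = 0.5 × D_KL(P||M) + 0.5 × D_KL(Q||M)
where M = 0.5 × (P + Q) is the mixture distribution.

M = 0.5 × (3/14, 5/14, 3/7) + 0.5 × (9/25, 8/25, 8/25) = (0.287143, 0.338571, 0.374286)

D_KL(P||M) = 0.0063 dits
D_KL(Q||M) = 0.0057 dits

JSD(P||Q) = 0.5 × 0.0063 + 0.5 × 0.0057 = 0.0060 dits

Unlike KL divergence, JSD is symmetric and bounded: 0 ≤ JSD ≤ log(2).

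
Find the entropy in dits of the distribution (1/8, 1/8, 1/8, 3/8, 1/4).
0.6489 dits

Shannon entropy is H(X) = -Σ p(x) log p(x).

For P = (1/8, 1/8, 1/8, 3/8, 1/4):
H = -1/8 × log_10(1/8) -1/8 × log_10(1/8) -1/8 × log_10(1/8) -3/8 × log_10(3/8) -1/4 × log_10(1/4)
H = 0.6489 dits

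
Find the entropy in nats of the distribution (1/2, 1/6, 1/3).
1.0114 nats

Shannon entropy is H(X) = -Σ p(x) log p(x).

For P = (1/2, 1/6, 1/3):
H = -1/2 × log_e(1/2) -1/6 × log_e(1/6) -1/3 × log_e(1/3)
H = 1.0114 nats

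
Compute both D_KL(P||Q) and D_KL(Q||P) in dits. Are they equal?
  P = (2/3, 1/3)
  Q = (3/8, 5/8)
D_KL(P||Q) = 0.0756, D_KL(Q||P) = 0.0769

KL divergence is not symmetric: D_KL(P||Q) ≠ D_KL(Q||P) in general.

D_KL(P||Q) = 0.0756 dits
D_KL(Q||P) = 0.0769 dits

No, they are not equal!

This asymmetry is why KL divergence is not a true distance metric.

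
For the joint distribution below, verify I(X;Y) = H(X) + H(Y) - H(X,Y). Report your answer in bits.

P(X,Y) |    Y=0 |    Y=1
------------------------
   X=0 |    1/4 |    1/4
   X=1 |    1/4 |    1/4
I(X;Y) = 0.0000 bits

Mutual information has multiple equivalent forms:
- I(X;Y) = H(X) - H(X|Y)
- I(X;Y) = H(Y) - H(Y|X)
- I(X;Y) = H(X) + H(Y) - H(X,Y)

Computing all quantities:
H(X) = 1.0000, H(Y) = 1.0000, H(X,Y) = 2.0000
H(X|Y) = 1.0000, H(Y|X) = 1.0000

Verification:
H(X) - H(X|Y) = 1.0000 - 1.0000 = 0.0000
H(Y) - H(Y|X) = 1.0000 - 1.0000 = 0.0000
H(X) + H(Y) - H(X,Y) = 1.0000 + 1.0000 - 2.0000 = 0.0000

All forms give I(X;Y) = 0.0000 bits. ✓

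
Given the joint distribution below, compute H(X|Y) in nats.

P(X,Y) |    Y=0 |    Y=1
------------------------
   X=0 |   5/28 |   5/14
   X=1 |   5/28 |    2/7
0.6892 nats

Using the chain rule: H(X|Y) = H(X,Y) - H(Y)

First, compute H(X,Y) = 1.3409 nats

Marginal P(Y) = (5/14, 9/14)
H(Y) = 0.6518 nats

H(X|Y) = H(X,Y) - H(Y) = 1.3409 - 0.6518 = 0.6892 nats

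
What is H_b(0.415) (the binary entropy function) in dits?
0.2947 dits

The binary entropy function is:
H(p) = -p log(p) - (1-p) log(1-p)

H(0.415) = -0.415 × log_10(0.415) - 0.585 × log_10(0.585)
H(0.415) = 0.2947 dits

Note: Binary entropy is maximized at p=0.5 (H=1 bit) and minimized at p=0 or p=1 (H=0).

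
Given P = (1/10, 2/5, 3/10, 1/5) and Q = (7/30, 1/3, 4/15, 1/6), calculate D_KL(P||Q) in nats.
0.0600 nats

KL divergence: D_KL(P||Q) = Σ p(x) log(p(x)/q(x))

Computing term by term:
  x=0: 1/10 × log_e[(1/10)/(7/30)] = 1/10 × -0.8473 = -0.0847
  x=1: 2/5 × log_e[(2/5)/(1/3)] = 2/5 × 0.1823 = 0.0729
  x=2: 3/10 × log_e[(3/10)/(4/15)] = 3/10 × 0.1178 = 0.0353
  x=3: 1/5 × log_e[(1/5)/(1/6)] = 1/5 × 0.1823 = 0.0365

D_KL(P||Q) = 0.0600 nats

Note: KL divergence is always non-negative and equals 0 iff P = Q.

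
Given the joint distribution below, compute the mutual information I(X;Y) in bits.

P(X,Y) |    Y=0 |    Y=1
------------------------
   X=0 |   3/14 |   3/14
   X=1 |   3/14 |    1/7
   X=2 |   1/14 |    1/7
0.0279 bits

Mutual information: I(X;Y) = H(X) + H(Y) - H(X,Y)

Marginals:
P(X) = (3/7, 5/14, 3/14), H(X) = 1.5306 bits
P(Y) = (1/2, 1/2), H(Y) = 1.0000 bits

Joint entropy: H(X,Y) = 2.5027 bits

I(X;Y) = 1.5306 + 1.0000 - 2.5027 = 0.0279 bits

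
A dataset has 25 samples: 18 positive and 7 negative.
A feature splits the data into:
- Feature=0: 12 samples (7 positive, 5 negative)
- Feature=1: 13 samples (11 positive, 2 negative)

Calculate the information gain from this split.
0.0630 bits

Information Gain = H(Y) - H(Y|Feature)

Before split:
P(positive) = 18/25 = 0.7200
H(Y) = 0.8555 bits

After split:
Feature=0: H = 0.9799 bits (weight = 12/25)
Feature=1: H = 0.6194 bits (weight = 13/25)
H(Y|Feature) = (12/25)×0.9799 + (13/25)×0.6194 = 0.7924 bits

Information Gain = 0.8555 - 0.7924 = 0.0630 bits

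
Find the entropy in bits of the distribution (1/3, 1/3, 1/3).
1.5850 bits

Shannon entropy is H(X) = -Σ p(x) log p(x).

For P = (1/3, 1/3, 1/3):
H = -1/3 × log_2(1/3) -1/3 × log_2(1/3) -1/3 × log_2(1/3)
H = 1.5850 bits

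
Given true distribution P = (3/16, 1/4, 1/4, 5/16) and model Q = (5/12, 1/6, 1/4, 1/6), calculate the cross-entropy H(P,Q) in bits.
2.1909 bits

Cross-entropy: H(P,Q) = -Σ p(x) log q(x)

Alternatively: H(P,Q) = H(P) + D_KL(P||Q)
H(P) = 1.9772 bits
D_KL(P||Q) = 0.2136 bits

H(P,Q) = 1.9772 + 0.2136 = 2.1909 bits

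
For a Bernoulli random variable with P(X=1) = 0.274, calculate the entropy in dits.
0.2550 dits

The binary entropy function is:
H(p) = -p log(p) - (1-p) log(1-p)

H(0.274) = -0.274 × log_10(0.274) - 0.726 × log_10(0.726)
H(0.274) = 0.2550 dits

Note: Binary entropy is maximized at p=0.5 (H=1 bit) and minimized at p=0 or p=1 (H=0).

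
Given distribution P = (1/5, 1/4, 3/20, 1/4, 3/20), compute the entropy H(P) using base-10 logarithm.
0.6880 dits

Shannon entropy is H(X) = -Σ p(x) log p(x).

For P = (1/5, 1/4, 3/20, 1/4, 3/20):
H = -1/5 × log_10(1/5) -1/4 × log_10(1/4) -3/20 × log_10(3/20) -1/4 × log_10(1/4) -3/20 × log_10(3/20)
H = 0.6880 dits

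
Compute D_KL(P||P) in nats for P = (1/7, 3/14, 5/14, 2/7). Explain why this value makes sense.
0.0000 nats

KL divergence satisfies the Gibbs inequality: D_KL(P||Q) ≥ 0 for all distributions P, Q.

D_KL(P||Q) = Σ p(x) log(p(x)/q(x))
Each term is p(x) × log_e(p(x)/p(x)) = p(x) × log_e(1) = 0, so the sum is 0.
D_KL(P||Q) = 0.0000 nats

When P = Q, the KL divergence is exactly 0, as there is no 'divergence' between identical distributions.

This non-negativity is a fundamental property: relative entropy cannot be negative because it measures how different Q is from P.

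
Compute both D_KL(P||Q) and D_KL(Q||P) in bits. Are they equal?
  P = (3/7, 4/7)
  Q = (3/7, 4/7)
D_KL(P||Q) = 0.0000, D_KL(Q||P) = 0.0000

KL divergence is not symmetric: D_KL(P||Q) ≠ D_KL(Q||P) in general.

D_KL(P||Q) = 0.0000 bits
D_KL(Q||P) = 0.0000 bits

In this case they happen to be equal (to 4 decimal places).

This asymmetry is why KL divergence is not a true distance metric.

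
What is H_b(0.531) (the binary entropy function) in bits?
0.9972 bits

The binary entropy function is:
H(p) = -p log(p) - (1-p) log(1-p)

H(0.531) = -0.531 × log_2(0.531) - 0.469 × log_2(0.469)
H(0.531) = 0.9972 bits

Note: Binary entropy is maximized at p=0.5 (H=1 bit) and minimized at p=0 or p=1 (H=0).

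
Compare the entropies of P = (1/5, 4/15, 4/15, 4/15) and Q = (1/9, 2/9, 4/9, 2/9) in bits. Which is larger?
P

Computing entropies in bits:
H(P) = 1.9899
H(Q) = 1.8366

Distribution P has higher entropy.

Intuition: The distribution closer to uniform (more spread out) has higher entropy.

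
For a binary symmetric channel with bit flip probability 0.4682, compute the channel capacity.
0.0029 bits

For a binary symmetric channel (BSC) with error probability p:
Capacity C = 1 - H(p) bits per symbol

where H(p) = -p log₂(p) - (1-p) log₂(1-p) is the binary entropy function.

H(0.4682) = 0.9971 bits
C = 1 - 0.9971 = 0.0029 bits per symbol

This means we can reliably transmit up to 0.0029 bits of information per channel use.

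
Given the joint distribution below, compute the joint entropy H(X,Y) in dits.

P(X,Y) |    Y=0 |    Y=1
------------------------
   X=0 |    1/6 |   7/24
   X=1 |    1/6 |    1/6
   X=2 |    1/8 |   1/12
0.7480 dits

Joint entropy is H(X,Y) = -Σ_{x,y} p(x,y) log p(x,y).

Summing over all non-zero entries:
H(X,Y) = -[1/6·log_10(1/6) + 7/24·log_10(7/24) + 1/6·log_10(1/6) + 1/6·log_10(1/6) + 1/8·log_10(1/8) + 1/12·log_10(1/12)]
H(X,Y) = 0.7480 dits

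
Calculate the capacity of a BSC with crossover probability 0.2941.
0.1260 bits

For a binary symmetric channel (BSC) with error probability p:
Capacity C = 1 - H(p) bits per symbol

where H(p) = -p log₂(p) - (1-p) log₂(1-p) is the binary entropy function.

H(0.2941) = 0.8740 bits
C = 1 - 0.8740 = 0.1260 bits per symbol

This means we can reliably transmit up to 0.1260 bits of information per channel use.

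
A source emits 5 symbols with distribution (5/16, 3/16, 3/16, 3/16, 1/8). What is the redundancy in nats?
0.0444 nats

Redundancy measures how far a source is from maximum entropy:
R = H_max - H(X)

Maximum entropy for 5 symbols: H_max = log_e(5) = 1.6094 nats
Actual entropy: H(X) = 1.5650 nats
Redundancy: R = 1.6094 - 1.5650 = 0.0444 nats

This redundancy represents potential for compression: the source could be compressed by 0.0444 nats per symbol.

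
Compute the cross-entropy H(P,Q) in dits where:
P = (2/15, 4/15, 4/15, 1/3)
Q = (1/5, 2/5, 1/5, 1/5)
0.6187 dits

Cross-entropy: H(P,Q) = -Σ p(x) log q(x)

Alternatively: H(P,Q) = H(P) + D_KL(P||Q)
H(P) = 0.5819 dits
D_KL(P||Q) = 0.0368 dits

H(P,Q) = 0.5819 + 0.0368 = 0.6187 dits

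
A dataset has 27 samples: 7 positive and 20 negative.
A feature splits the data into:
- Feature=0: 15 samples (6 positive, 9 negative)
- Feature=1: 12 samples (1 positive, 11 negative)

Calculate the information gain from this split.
0.1023 bits

Information Gain = H(Y) - H(Y|Feature)

Before split:
P(positive) = 7/27 = 0.2593
H(Y) = 0.8256 bits

After split:
Feature=0: H = 0.9710 bits (weight = 15/27)
Feature=1: H = 0.4138 bits (weight = 12/27)
H(Y|Feature) = (15/27)×0.9710 + (12/27)×0.4138 = 0.7233 bits

Information Gain = 0.8256 - 0.7233 = 0.1023 bits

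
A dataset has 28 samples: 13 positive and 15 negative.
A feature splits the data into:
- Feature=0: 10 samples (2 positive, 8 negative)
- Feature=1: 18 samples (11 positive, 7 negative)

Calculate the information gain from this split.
0.1187 bits

Information Gain = H(Y) - H(Y|Feature)

Before split:
P(positive) = 13/28 = 0.4643
H(Y) = 0.9963 bits

After split:
Feature=0: H = 0.7219 bits (weight = 10/28)
Feature=1: H = 0.9641 bits (weight = 18/28)
H(Y|Feature) = (10/28)×0.7219 + (18/28)×0.9641 = 0.8776 bits

Information Gain = 0.9963 - 0.8776 = 0.1187 bits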